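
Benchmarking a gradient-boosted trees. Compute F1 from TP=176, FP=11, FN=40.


Precision = 176/187 = 0.9412
Recall = 176/216 = 0.8148
F1 = 2·P·R/(P+R) = 2·TP/(2·TP+FP+FN) = 352/(352+11+40) = 352/403 = 0.8734

0.8734


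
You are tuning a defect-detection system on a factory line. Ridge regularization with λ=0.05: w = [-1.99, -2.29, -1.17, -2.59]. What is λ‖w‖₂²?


‖w‖₂² = (-1.99)² + (-2.29)² + (-1.17)² + (-2.59)²
     = 3.9601 + 5.2441 + 1.3689 + 6.7081
     = 17.2812
λ·‖w‖₂² = 0.05·17.2812 = 0.86406

0.86406


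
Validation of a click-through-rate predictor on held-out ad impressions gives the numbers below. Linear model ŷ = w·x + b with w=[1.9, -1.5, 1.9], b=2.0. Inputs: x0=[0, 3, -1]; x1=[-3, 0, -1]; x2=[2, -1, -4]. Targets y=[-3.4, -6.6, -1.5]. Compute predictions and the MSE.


ŷ0 = (1.9)·(0) + (-1.5)·(3) + (1.9)·(-1) + 2.0 = -4.4
ŷ1 = (1.9)·(-3) + (-1.5)·(0) + (1.9)·(-1) + 2.0 = -5.6
ŷ2 = (1.9)·(2) + (-1.5)·(-1) + (1.9)·(-4) + 2.0 = -0.3
errors² = [1.0, 1.0, 1.44]
MSE = 3.4400/3 = 1.1467

1.1467


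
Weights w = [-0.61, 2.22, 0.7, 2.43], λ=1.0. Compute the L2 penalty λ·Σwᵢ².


‖w‖₂² = (-0.61)² + (2.22)² + (0.7)² + (2.43)²
     = 0.3721 + 4.9284 + 0.49 + 5.9049
     = 11.6954
λ·‖w‖₂² = 1.0·11.6954 = 11.6954

11.6954


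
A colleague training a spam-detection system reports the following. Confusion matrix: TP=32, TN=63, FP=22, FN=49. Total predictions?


Total = TP + TN + FP + FN
= 32 + 63 + 22 + 49
= 166
(Predicted positive: 54, predicted negative: 112)

166


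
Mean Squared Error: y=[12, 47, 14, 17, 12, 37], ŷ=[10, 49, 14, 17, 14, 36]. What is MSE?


Squared errors: (12-10)²=4, (47-49)²=4, (14-14)²=0, (17-17)²=0, (12-14)²=4, (37-36)²=1
Sum = 13
MSE = 13/6 = 13/6

13/6


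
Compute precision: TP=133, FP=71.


Precision = TP/(TP+FP)
= 133/(133+71)
= 133/204 = 65.2%

65.2%


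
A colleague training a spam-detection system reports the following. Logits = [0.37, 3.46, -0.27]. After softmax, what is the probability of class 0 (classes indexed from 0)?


Exponentials: e^0.37=1.4477, e^3.46=31.817, e^-0.27=0.7634
Sum = 34.0281
Softmax = [0.0425, 0.935, 0.0224]
p[0] = 1.4477/34.0281 = 0.0425

0.0425


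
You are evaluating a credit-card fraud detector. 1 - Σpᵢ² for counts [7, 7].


Probabilities: [7/14, 7/14] ≈ [0.5, 0.5]
Σpᵢ² = (49 + 49)/14² = 98/196
Gini = 1 - Σpᵢ² = 1 - 98/196 = 0.5

0.5


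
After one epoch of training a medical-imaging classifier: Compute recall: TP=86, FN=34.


Recall = TP/(TP+FN)
= 86/(86+34)
= 86/120 = 71.67%

71.67%


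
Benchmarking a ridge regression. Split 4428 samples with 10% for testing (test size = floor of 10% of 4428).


Test = ⌊4428·10/100⌋ = 442
Train = 4428 - 442 = 3986

Train: 3986, Test: 442


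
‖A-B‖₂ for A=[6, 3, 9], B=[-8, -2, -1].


d = √((6+ 8)² + (3+ 2)² + (9+ 1)²)
  = √(196 + 25 + 100)
  = √321 = 17.9165

17.9165


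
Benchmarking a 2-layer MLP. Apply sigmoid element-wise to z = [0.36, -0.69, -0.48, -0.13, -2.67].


σ(0.36) = 1/(1+e^-0.36) = 0.589
σ(-0.69) = 1/(1+e^0.69) = 0.334
σ(-0.48) = 1/(1+e^0.48) = 0.3823
σ(-0.13) = 1/(1+e^0.13) = 0.4675
σ(-2.67) = 1/(1+e^2.67) = 0.0648
result = [0.589, 0.334, 0.3823, 0.4675, 0.0648]

[0.589, 0.334, 0.3823, 0.4675, 0.0648]


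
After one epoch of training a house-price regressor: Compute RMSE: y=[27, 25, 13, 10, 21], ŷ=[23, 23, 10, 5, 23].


MSE = 58/5 = 11.6
RMSE = √(58/5) = 3.4059

3.4059


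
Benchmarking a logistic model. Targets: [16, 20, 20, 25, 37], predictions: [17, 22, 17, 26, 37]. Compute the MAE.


Absolute errors: |16-17|=1, |20-22|=2, |20-17|=3, |25-26|=1, |37-37|=0
Sum = 7
MAE = 7/5 = 7/5

7/5


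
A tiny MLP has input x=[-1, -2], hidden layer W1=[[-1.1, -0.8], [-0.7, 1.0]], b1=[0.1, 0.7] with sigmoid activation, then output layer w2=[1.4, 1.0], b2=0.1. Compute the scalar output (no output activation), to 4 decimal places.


z1[0] = (-1.1)·(-1) + (-0.8)·(-2) + 0.1 = 2.8
z1[1] = (-0.7)·(-1) + (1.0)·(-2) + 0.7 = -0.6
h = sigmoid(z1) = [0.9427, 0.3543]
output = (1.4)·(0.9427) + (1.0)·(0.3543) + 0.1 = 1.7741

1.7741


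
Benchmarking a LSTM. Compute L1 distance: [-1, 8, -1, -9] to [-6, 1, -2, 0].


d = |-1+ 6| + |8-1| + |-1+ 2| + |-9-0|
  = 5 + 7 + 1 + 9
  = 22

22


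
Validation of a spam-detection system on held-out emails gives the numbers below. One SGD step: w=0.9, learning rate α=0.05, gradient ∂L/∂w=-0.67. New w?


w_new = w - α·∇
= 0.9 - 0.05·-0.67
= 0.9 + 0.0335
= 0.9335

0.9335


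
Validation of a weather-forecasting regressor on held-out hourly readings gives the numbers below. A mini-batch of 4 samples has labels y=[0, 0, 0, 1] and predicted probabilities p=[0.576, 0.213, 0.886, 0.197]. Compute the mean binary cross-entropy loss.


L[0] = -ln(1-0.576) = -ln(0.424) = 0.858
L[1] = -ln(1-0.213) = -ln(0.787) = 0.2395
L[2] = -ln(1-0.886) = -ln(0.114) = 2.1716
L[3] = -ln(0.197) = 1.6246
mean = (0.858 + 0.2395 + 2.1716 + 1.6246)/4 = 1.2234

1.2234


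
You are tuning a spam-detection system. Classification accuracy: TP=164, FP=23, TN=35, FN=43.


Accuracy = (TP+TN)/(TP+TN+FP+FN)
= (164+35)/(265)
= 199/265 = 75.09%

75.09%


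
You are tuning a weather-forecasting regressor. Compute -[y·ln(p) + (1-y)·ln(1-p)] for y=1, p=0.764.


BCE = -[y·ln(p) + (1-y)·ln(1-p)]
= -1·ln(0.764) - 0
= -ln(0.764) = 0.2692

0.2692


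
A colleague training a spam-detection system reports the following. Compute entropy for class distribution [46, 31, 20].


Probabilities: [46/97, 31/97, 20/97] ≈ [0.4742, 0.3196, 0.2062]
H = -((46/97)·log₂(46/97) + (31/97)·log₂(31/97) + (20/97)·log₂(20/97))
  = 1.5061 bits

1.5061 bits


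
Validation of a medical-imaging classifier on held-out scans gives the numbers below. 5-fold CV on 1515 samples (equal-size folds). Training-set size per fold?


Fold size = 1515/5 = 303
Training per fold = 1515 - 303 = 1212

1212


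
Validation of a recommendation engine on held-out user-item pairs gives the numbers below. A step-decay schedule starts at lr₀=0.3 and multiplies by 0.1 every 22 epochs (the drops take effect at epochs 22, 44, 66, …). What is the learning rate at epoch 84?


n_drops = ⌊84/22⌋ = 3
lr = 0.3·0.1^3 = 0.3·0.001 = 0.0003

0.0003


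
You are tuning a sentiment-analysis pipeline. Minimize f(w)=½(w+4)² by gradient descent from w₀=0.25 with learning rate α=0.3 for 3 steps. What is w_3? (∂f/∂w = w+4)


step 1: grad = 0.25+4 = 4.25; w = 0.25 - 0.3·(4.25) = -1.025
step 2: grad = -1.025+4 = 2.975; w = -1.025 - 0.3·(2.975) = -1.9175
step 3: grad = -1.9175+4 = 2.0825; w = -1.9175 - 0.3·(2.0825) = -2.54225

-2.54225


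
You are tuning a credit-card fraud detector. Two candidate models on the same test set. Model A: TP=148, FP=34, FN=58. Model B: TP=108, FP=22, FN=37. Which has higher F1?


Model A: P=148/182=0.8132, R=148/206=0.7184, F1=2PR/(P+R)=2TP/(2TP+FP+FN)=296/388=0.7629
Model B: P=108/130=0.8308, R=108/145=0.7448, F1=2PR/(P+R)=2TP/(2TP+FP+FN)=216/275=0.7855
0.7629 < 0.7855 → Model B

Model B


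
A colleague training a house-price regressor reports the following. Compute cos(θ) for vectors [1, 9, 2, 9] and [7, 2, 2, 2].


A·B = 1·7 + 9·2 + 2·2 + 9·2 = 47
‖A‖ = √167 = 12.9228, ‖B‖ = √61 = 7.8102
cos = 47/(√167·√61) = 47/√10187 = 0.4657

0.4657


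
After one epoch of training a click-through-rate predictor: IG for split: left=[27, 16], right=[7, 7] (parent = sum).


Parent = [34, 23], H_parent = 0.973
H_left = 0.9523 (n=43), H_right = 1 (n=14)
H_children = (43/57)·0.9523 + (14/57)·1 = 0.964
IG = 0.973 - 0.964 = 0.009

0.009


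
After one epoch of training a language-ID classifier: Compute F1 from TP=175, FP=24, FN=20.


Precision = 175/199 = 0.8794
Recall = 175/195 = 0.8974
F1 = 2·P·R/(P+R) = 2·TP/(2·TP+FP+FN) = 350/(350+24+20) = 350/394 = 0.8883

0.8883


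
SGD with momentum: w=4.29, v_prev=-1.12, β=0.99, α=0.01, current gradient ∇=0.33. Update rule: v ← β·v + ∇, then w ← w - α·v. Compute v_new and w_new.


v_new = 0.99·-1.12 + 0.33 = -1.1088 + 0.33 = -0.7788
w_new = 4.29 - 0.01·-0.7788 = 4.29 + 0.007788 = 4.297788

v_new=-0.7788, w_new=4.297788


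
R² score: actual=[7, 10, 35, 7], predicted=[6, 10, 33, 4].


ȳ = 14.75
SS_res = Σ(y-ŷ)² = 14
SS_tot = Σ(y-ȳ)² = 552.75
R² = 1 - SS_res/SS_tot = 1 - 0.0253 = 0.9747

0.9747


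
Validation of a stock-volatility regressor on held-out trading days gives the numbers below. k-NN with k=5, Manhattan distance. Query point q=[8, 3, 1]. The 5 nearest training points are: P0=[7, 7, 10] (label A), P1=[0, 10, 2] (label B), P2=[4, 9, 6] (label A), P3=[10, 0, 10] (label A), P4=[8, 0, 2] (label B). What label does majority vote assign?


d(q,P0) = 14  (label A)
d(q,P1) = 16  (label B)
d(q,P2) = 15  (label A)
d(q,P3) = 14  (label A)
d(q,P4) = 4  (label B)
Votes: A=3, B=2
Majority → A

A


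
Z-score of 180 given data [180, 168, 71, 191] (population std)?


μ = 152.5, σ = 47.752
z = (180 - 152.5)/47.752 = 0.5759

0.5759


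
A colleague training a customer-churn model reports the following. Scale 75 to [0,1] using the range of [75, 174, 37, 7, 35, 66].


min=7, max=174
(75-7)/(174-7) = 68/167 = 0.4072

0.4072


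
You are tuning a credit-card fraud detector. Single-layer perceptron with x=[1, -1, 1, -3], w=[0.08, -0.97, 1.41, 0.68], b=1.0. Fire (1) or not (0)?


z = (1)·(0.08) + (-1)·(-0.97) + (1)·(1.41) + (-3)·(0.68) + 1.0
  = 1.42
step(z) = 1 (z≥0)

1


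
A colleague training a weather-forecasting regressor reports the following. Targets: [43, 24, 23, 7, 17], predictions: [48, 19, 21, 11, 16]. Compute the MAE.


Absolute errors: |43-48|=5, |24-19|=5, |23-21|=2, |7-11|=4, |17-16|=1
Sum = 17
MAE = 17/5 = 17/5

17/5


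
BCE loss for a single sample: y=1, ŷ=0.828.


BCE = -[y·ln(p) + (1-y)·ln(1-p)]
= -1·ln(0.828) - 0
= -ln(0.828) = 0.1887

0.1887


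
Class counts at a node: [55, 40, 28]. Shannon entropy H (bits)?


Probabilities: [55/123, 40/123, 28/123] ≈ [0.4472, 0.3252, 0.2276]
H = -((55/123)·log₂(55/123) + (40/123)·log₂(40/123) + (28/123)·log₂(28/123))
  = 1.5323 bits

1.5323 bits


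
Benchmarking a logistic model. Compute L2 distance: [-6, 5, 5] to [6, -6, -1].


d = √((-6-6)² + (5+ 6)² + (5+ 1)²)
  = √(144 + 121 + 36)
  = √301 = 17.3494

17.3494


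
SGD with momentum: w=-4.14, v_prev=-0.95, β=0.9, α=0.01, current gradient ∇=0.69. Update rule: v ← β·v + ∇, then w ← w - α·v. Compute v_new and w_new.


v_new = 0.9·-0.95 + 0.69 = -0.855 + 0.69 = -0.165
w_new = -4.14 - 0.01·-0.165 = -4.14 + 0.00165 = -4.13835

v_new=-0.165, w_new=-4.13835


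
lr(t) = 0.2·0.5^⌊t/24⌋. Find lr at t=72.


n_drops = ⌊72/24⌋ = 3
lr = 0.2·0.5^3 = 0.2·0.125 = 0.025

0.025


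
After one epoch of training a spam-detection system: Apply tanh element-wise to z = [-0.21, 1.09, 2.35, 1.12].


tanh(-0.21) = -0.207
tanh(1.09) = 0.7969
tanh(2.35) = 0.982
tanh(1.12) = 0.8076
result = [-0.207, 0.7969, 0.982, 0.8076]

[-0.207, 0.7969, 0.982, 0.8076]


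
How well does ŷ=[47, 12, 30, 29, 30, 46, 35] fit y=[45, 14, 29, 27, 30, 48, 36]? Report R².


ȳ = 32.7143
SS_res = Σ(y-ŷ)² = 18
SS_tot = Σ(y-ȳ)² = 799.43
R² = 1 - SS_res/SS_tot = 1 - 0.0225 = 0.9775

0.9775


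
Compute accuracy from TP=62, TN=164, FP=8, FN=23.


Accuracy = (TP+TN)/(TP+TN+FP+FN)
= (62+164)/(257)
= 226/257 = 87.94%

87.94%


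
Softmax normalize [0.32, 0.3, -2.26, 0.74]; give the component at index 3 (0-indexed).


Exponentials: e^0.32=1.3771, e^0.3=1.3499, e^-2.26=0.1044, e^0.74=2.0959
Sum = 4.9273
Softmax = [0.2795, 0.274, 0.0212, 0.4254]
p[3] = 2.0959/4.9273 = 0.4254

0.4254


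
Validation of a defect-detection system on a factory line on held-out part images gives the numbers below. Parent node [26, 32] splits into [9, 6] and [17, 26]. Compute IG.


Parent = [26, 32], H_parent = 0.9923
H_left = 0.971 (n=15), H_right = 0.9682 (n=43)
H_children = (15/58)·0.971 + (43/58)·0.9682 = 0.9689
IG = 0.9923 - 0.9689 = 0.0234

0.0234


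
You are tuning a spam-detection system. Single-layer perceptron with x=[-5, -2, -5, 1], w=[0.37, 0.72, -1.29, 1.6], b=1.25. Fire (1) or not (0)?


z = (-5)·(0.37) + (-2)·(0.72) + (-5)·(-1.29) + (1)·(1.6) + 1.25
  = 6.01
step(z) = 1 (z≥0)

1


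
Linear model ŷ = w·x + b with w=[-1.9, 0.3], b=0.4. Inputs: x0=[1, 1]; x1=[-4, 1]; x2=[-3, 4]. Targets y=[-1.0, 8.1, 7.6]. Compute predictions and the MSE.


ŷ0 = (-1.9)·(1) + (0.3)·(1) + 0.4 = -1.2
ŷ1 = (-1.9)·(-4) + (0.3)·(1) + 0.4 = 8.3
ŷ2 = (-1.9)·(-3) + (0.3)·(4) + 0.4 = 7.3
errors² = [0.04, 0.04, 0.09]
MSE = 0.1700/3 = 0.0567

0.0567


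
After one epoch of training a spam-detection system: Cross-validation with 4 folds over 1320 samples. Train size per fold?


Fold size = 1320/4 = 330
Training per fold = 1320 - 330 = 990

990


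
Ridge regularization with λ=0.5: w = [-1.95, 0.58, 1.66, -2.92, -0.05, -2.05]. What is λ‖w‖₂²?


‖w‖₂² = (-1.95)² + (0.58)² + (1.66)² + (-2.92)² + (-0.05)² + (-2.05)²
     = 3.8025 + 0.3364 + 2.7556 + 8.5264 + 0.0025 + 4.2025
     = 19.6259
λ·‖w‖₂² = 0.5·19.6259 = 9.81295

9.81295


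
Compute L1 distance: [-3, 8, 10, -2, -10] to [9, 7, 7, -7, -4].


d = |-3-9| + |8-7| + |10-7| + |-2+ 7| + |-10+ 4|
  = 12 + 1 + 3 + 5 + 6
  = 27

27


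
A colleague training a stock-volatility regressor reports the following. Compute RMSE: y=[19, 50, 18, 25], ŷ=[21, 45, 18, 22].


MSE = 38/4 = 9.5
RMSE = √(38/4) = 3.0822

3.0822


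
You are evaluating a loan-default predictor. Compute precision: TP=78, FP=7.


Precision = TP/(TP+FP)
= 78/(78+7)
= 78/85 = 91.76%

91.76%


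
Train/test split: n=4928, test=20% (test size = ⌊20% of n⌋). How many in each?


Test = ⌊4928·20/100⌋ = 985
Train = 4928 - 985 = 3943

Train: 3943, Test: 985


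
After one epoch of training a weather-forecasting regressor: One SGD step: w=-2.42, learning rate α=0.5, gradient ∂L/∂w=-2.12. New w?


w_new = w - α·∇
= -2.42 - 0.5·-2.12
= -2.42 + 1.06
= -1.36

-1.36


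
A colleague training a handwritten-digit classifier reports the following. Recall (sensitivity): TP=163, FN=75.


Recall = TP/(TP+FN)
= 163/(163+75)
= 163/238 = 68.49%

68.49%


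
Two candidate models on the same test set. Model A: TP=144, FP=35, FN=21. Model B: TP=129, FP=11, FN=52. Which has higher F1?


Model A: P=144/179=0.8045, R=144/165=0.8727, F1=2PR/(P+R)=2TP/(2TP+FP+FN)=288/344=0.8372
Model B: P=129/140=0.9214, R=129/181=0.7127, F1=2PR/(P+R)=2TP/(2TP+FP+FN)=258/321=0.8037
0.8372 > 0.8037 → Model A

Model A


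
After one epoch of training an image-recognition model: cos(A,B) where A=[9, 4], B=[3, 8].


A·B = 9·3 + 4·8 = 59
‖A‖ = √97 = 9.8489, ‖B‖ = √73 = 8.544
cos = 59/(√97·√73) = 59/√7081 = 0.7011

0.7011


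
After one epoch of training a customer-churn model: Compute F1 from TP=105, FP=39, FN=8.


Precision = 105/144 = 0.7292
Recall = 105/113 = 0.9292
F1 = 2·P·R/(P+R) = 2·TP/(2·TP+FP+FN) = 210/(210+39+8) = 210/257 = 0.8171

0.8171


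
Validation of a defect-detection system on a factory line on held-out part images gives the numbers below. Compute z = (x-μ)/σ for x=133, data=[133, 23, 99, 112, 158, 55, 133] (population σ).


μ = 101.8571, σ = 44.1052
z = (133 - 101.8571)/44.1052 = 0.7061

0.7061


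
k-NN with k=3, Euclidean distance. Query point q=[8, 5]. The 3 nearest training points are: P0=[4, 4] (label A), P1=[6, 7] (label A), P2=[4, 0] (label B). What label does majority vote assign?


d(q,P0) = 4.1231  (label A)
d(q,P1) = 2.8284  (label A)
d(q,P2) = 6.4031  (label B)
Votes: A=2, B=1
Majority → A

A


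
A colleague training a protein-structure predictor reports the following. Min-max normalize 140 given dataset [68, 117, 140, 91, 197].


min=68, max=197
(140-68)/(197-68) = 72/129 = 0.5581

0.5581


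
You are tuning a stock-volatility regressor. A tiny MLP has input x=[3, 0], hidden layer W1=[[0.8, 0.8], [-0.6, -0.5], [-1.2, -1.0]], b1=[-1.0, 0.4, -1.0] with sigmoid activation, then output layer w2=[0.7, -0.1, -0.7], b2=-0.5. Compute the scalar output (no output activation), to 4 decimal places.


z1[0] = (0.8)·(3) + (0.8)·(0) - 1.0 = 1.4
z1[1] = (-0.6)·(3) + (-0.5)·(0) + 0.4 = -1.4
z1[2] = (-1.2)·(3) + (-1.0)·(0) - 1.0 = -4.6
h = sigmoid(z1) = [0.8022, 0.1978, 0.01]
output = (0.7)·(0.8022) + (-0.1)·(0.1978) + (-0.7)·(0.01) - 0.5 = 0.0348

0.0348


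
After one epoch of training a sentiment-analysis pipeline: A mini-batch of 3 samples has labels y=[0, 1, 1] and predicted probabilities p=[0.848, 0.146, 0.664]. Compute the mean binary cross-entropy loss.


L[0] = -ln(1-0.848) = -ln(0.152) = 1.8839
L[1] = -ln(0.146) = 1.9241
L[2] = -ln(0.664) = 0.4095
mean = (1.8839 + 1.9241 + 0.4095)/3 = 1.4058

1.4058


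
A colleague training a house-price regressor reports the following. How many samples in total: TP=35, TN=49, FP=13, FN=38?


Total = TP + TN + FP + FN
= 35 + 49 + 13 + 38
= 135
(Predicted positive: 48, predicted negative: 87)

135


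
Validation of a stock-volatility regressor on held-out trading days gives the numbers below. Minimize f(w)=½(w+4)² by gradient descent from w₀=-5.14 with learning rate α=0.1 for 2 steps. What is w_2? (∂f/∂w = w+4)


step 1: grad = -5.14+4 = -1.14; w = -5.14 - 0.1·(-1.14) = -5.026
step 2: grad = -5.026+4 = -1.026; w = -5.026 - 0.1·(-1.026) = -4.9234

-4.9234


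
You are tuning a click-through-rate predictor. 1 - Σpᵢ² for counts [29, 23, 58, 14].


Probabilities: [29/124, 23/124, 58/124, 14/124] ≈ [0.2339, 0.1855, 0.4677, 0.1129]
Σpᵢ² = (841 + 529 + 3364 + 196)/124² = 4930/15376
Gini = 1 - Σpᵢ² = 1 - 4930/15376 = 0.6794

0.6794


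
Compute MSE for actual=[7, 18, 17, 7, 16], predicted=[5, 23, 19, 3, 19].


Squared errors: (7-5)²=4, (18-23)²=25, (17-19)²=4, (7-3)²=16, (16-19)²=9
Sum = 58
MSE = 58/5 = 58/5

58/5


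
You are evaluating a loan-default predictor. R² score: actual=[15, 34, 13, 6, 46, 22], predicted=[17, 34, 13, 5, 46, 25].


ȳ = 22.6667
SS_res = Σ(y-ŷ)² = 14
SS_tot = Σ(y-ȳ)² = 1103.33
R² = 1 - SS_res/SS_tot = 1 - 0.0127 = 0.9873

0.9873


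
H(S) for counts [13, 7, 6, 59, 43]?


Probabilities: [13/128, 7/128, 6/128, 59/128, 43/128] ≈ [0.1016, 0.0547, 0.0469, 0.4609, 0.3359]
H = -((13/128)·log₂(13/128) + (7/128)·log₂(7/128) + (6/128)·log₂(6/128) + (59/128)·log₂(59/128) + (43/128)·log₂(43/128))
  = 1.8151 bits

1.8151 bits


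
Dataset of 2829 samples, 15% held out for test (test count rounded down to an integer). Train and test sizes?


Test = ⌊2829·15/100⌋ = 424
Train = 2829 - 424 = 2405

Train: 2405, Test: 424


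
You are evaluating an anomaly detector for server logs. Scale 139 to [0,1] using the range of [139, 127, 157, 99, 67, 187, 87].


min=67, max=187
(139-67)/(187-67) = 72/120 = 0.6

0.6


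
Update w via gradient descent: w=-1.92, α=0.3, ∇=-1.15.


w_new = w - α·∇
= -1.92 - 0.3·-1.15
= -1.92 + 0.345
= -1.575

-1.575


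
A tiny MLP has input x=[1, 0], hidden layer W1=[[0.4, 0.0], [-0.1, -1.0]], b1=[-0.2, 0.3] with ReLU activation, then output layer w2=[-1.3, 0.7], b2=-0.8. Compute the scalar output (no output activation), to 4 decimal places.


z1[0] = (0.4)·(1) + (0.0)·(0) - 0.2 = 0.2
z1[1] = (-0.1)·(1) + (-1.0)·(0) + 0.3 = 0.2
h = ReLU(z1) = [0.2, 0.2]
output = (-1.3)·(0.2) + (0.7)·(0.2) - 0.8 = -0.92

-0.92


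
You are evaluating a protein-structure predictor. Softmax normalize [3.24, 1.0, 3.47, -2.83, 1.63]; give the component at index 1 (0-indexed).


Exponentials: e^3.24=25.5337, e^1.0=2.7183, e^3.47=32.1367, e^-2.83=0.059, e^1.63=5.1039
Sum = 65.5516
Softmax = [0.3895, 0.0415, 0.4903, 0.0009, 0.0779]
p[1] = 2.7183/65.5516 = 0.0415

0.0415


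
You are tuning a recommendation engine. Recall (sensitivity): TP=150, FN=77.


Recall = TP/(TP+FN)
= 150/(150+77)
= 150/227 = 66.08%

66.08%


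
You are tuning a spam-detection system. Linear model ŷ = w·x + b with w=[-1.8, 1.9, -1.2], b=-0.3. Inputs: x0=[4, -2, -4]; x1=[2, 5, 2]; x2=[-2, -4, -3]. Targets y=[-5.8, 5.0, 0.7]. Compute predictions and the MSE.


ŷ0 = (-1.8)·(4) + (1.9)·(-2) + (-1.2)·(-4) - 0.3 = -6.5
ŷ1 = (-1.8)·(2) + (1.9)·(5) + (-1.2)·(2) - 0.3 = 3.2
ŷ2 = (-1.8)·(-2) + (1.9)·(-4) + (-1.2)·(-3) - 0.3 = -0.7
errors² = [0.49, 3.24, 1.96]
MSE = 5.6900/3 = 1.8967

1.8967


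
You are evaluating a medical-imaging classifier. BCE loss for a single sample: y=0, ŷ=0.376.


BCE = -[y·ln(p) + (1-y)·ln(1-p)]
= -0 - 1·ln(1-0.376)
= -ln(0.624) = 0.4716

0.4716


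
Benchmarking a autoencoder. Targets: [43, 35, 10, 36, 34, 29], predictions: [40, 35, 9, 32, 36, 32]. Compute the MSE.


Squared errors: (43-40)²=9, (35-35)²=0, (10-9)²=1, (36-32)²=16, (34-36)²=4, (29-32)²=9
Sum = 39
MSE = 39/6 = 13/2

13/2


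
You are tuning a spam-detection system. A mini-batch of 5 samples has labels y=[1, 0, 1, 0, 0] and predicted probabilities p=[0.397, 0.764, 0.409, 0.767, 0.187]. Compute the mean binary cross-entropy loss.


L[0] = -ln(0.397) = 0.9238
L[1] = -ln(1-0.764) = -ln(0.236) = 1.4439
L[2] = -ln(0.409) = 0.894
L[3] = -ln(1-0.767) = -ln(0.233) = 1.4567
L[4] = -ln(1-0.187) = -ln(0.813) = 0.207
mean = (0.9238 + 1.4439 + 0.894 + 1.4567 + 0.207)/5 = 0.9851

0.9851


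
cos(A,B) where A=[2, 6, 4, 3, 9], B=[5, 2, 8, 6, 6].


A·B = 2·5 + 6·2 + 4·8 + 3·6 + 9·6 = 126
‖A‖ = √146 = 12.083, ‖B‖ = √165 = 12.8452
cos = 126/(√146·√165) = 126/√24090 = 0.8118

0.8118


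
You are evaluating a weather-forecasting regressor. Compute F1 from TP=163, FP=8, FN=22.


Precision = 163/171 = 0.9532
Recall = 163/185 = 0.8811
F1 = 2·P·R/(P+R) = 2·TP/(2·TP+FP+FN) = 326/(326+8+22) = 326/356 = 0.9157

0.9157


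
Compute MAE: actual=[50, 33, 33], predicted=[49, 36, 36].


Absolute errors: |50-49|=1, |33-36|=3, |33-36|=3
Sum = 7
MAE = 7/3 = 7/3

7/3


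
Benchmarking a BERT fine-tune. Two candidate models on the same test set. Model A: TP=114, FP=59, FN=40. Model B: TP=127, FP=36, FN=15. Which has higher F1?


Model A: P=114/173=0.659, R=114/154=0.7403, F1=2PR/(P+R)=2TP/(2TP+FP+FN)=228/327=0.6972
Model B: P=127/163=0.7791, R=127/142=0.8944, F1=2PR/(P+R)=2TP/(2TP+FP+FN)=254/305=0.8328
0.6972 < 0.8328 → Model B

Model B


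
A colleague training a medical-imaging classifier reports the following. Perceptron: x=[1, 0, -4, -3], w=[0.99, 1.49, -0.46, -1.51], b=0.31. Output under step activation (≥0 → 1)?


z = (1)·(0.99) + (0)·(1.49) + (-4)·(-0.46) + (-3)·(-1.51) + 0.31
  = 7.67
step(z) = 1 (z≥0)

1


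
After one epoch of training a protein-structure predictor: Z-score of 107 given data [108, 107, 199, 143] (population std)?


μ = 139.25, σ = 37.4191
z = (107 - 139.25)/37.4191 = -0.8619

-0.8619


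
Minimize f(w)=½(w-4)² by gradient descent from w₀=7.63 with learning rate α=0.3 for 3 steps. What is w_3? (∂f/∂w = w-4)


step 1: grad = 7.63-4 = 3.63; w = 7.63 - 0.3·(3.63) = 6.541
step 2: grad = 6.541-4 = 2.541; w = 6.541 - 0.3·(2.541) = 5.7787
step 3: grad = 5.7787-4 = 1.7787; w = 5.7787 - 0.3·(1.7787) = 5.24509

5.24509


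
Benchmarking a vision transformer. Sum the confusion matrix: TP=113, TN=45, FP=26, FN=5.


Total = TP + TN + FP + FN
= 113 + 45 + 26 + 5
= 189
(Predicted positive: 139, predicted negative: 50)

189


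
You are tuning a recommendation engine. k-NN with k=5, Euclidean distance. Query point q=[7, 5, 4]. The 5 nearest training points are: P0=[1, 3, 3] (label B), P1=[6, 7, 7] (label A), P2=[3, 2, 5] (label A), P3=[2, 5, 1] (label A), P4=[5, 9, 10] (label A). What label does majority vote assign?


d(q,P0) = 6.4031  (label B)
d(q,P1) = 3.7417  (label A)
d(q,P2) = 5.099  (label A)
d(q,P3) = 5.831  (label A)
d(q,P4) = 7.4833  (label A)
Votes: A=4, B=1
Majority → A

A


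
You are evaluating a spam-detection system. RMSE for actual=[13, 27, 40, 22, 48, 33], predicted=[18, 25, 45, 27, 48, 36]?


MSE = 88/6 = 14.6667
RMSE = √(88/6) = 3.8297

3.8297


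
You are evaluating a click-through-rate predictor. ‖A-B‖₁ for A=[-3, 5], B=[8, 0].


d = |-3-8| + |5-0|
  = 11 + 5
  = 16

16


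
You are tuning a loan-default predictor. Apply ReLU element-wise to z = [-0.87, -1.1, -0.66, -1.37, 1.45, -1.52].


ReLU(-0.87) = max(0, -0.87) = 0.0
ReLU(-1.1) = max(0, -1.1) = 0.0
ReLU(-0.66) = max(0, -0.66) = 0.0
ReLU(-1.37) = max(0, -1.37) = 0.0
ReLU(1.45) = max(0, 1.45) = 1.45
ReLU(-1.52) = max(0, -1.52) = 0.0
result = [0.0, 0.0, 0.0, 0.0, 1.45, 0.0]

[0.0, 0.0, 0.0, 0.0, 1.45, 0.0]


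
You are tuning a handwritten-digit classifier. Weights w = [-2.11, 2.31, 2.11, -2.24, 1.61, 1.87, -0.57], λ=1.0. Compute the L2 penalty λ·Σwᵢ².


‖w‖₂² = (-2.11)² + (2.31)² + (2.11)² + (-2.24)² + (1.61)² + (1.87)² + (-0.57)²
     = 4.4521 + 5.3361 + 4.4521 + 5.0176 + 2.5921 + 3.4969 + 0.3249
     = 25.6718
λ·‖w‖₂² = 1.0·25.6718 = 25.6718

25.6718


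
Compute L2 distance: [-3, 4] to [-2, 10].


d = √((-3+ 2)² + (4-10)²)
  = √(1 + 36)
  = √37 = 6.0828

6.0828


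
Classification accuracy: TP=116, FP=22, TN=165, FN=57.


Accuracy = (TP+TN)/(TP+TN+FP+FN)
= (116+165)/(360)
= 281/360 = 78.06%

78.06%


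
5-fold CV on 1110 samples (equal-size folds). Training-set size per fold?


Fold size = 1110/5 = 222
Training per fold = 1110 - 222 = 888

888


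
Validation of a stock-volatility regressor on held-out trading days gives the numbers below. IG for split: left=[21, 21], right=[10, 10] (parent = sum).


Parent = [31, 31], H_parent = 1
H_left = 1 (n=42), H_right = 1 (n=20)
H_children = (42/62)·1 + (20/62)·1 = 1
IG = 1 - 1 = 0.0

0.0


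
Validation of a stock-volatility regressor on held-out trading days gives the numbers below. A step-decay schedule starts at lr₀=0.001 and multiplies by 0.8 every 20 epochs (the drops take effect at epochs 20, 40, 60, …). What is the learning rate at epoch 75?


n_drops = ⌊75/20⌋ = 3
lr = 0.001·0.8^3 = 0.001·0.512 = 0.000512

0.000512


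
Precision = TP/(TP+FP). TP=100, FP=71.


Precision = TP/(TP+FP)
= 100/(100+71)
= 100/171 = 58.48%

58.48%


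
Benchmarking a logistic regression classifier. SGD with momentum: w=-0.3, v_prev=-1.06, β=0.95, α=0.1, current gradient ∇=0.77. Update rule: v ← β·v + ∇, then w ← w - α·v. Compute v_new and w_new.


v_new = 0.95·-1.06 + 0.77 = -1.007 + 0.77 = -0.237
w_new = -0.3 - 0.1·-0.237 = -0.3 + 0.0237 = -0.2763

v_new=-0.237, w_new=-0.2763


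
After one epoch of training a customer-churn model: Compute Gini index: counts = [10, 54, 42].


Probabilities: [10/106, 54/106, 42/106] ≈ [0.0943, 0.5094, 0.3962]
Σpᵢ² = (100 + 2916 + 1764)/106² = 4780/11236
Gini = 1 - Σpᵢ² = 1 - 4780/11236 = 0.5746

0.5746


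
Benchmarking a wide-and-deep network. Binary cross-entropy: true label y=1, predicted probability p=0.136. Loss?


BCE = -[y·ln(p) + (1-y)·ln(1-p)]
= -1·ln(0.136) - 0
= -ln(0.136) = 1.9951

1.9951


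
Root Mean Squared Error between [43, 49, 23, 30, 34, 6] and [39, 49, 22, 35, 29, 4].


MSE = 71/6 = 11.8333
RMSE = √(71/6) = 3.44

3.44


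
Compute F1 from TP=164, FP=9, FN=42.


Precision = 164/173 = 0.948
Recall = 164/206 = 0.7961
F1 = 2·P·R/(P+R) = 2·TP/(2·TP+FP+FN) = 328/(328+9+42) = 328/379 = 0.8654

0.8654


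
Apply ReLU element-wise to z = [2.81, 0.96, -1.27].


ReLU(2.81) = max(0, 2.81) = 2.81
ReLU(0.96) = max(0, 0.96) = 0.96
ReLU(-1.27) = max(0, -1.27) = 0.0
result = [2.81, 0.96, 0.0]

[2.81, 0.96, 0.0]


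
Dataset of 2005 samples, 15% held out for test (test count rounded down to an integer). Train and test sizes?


Test = ⌊2005·15/100⌋ = 300
Train = 2005 - 300 = 1705

Train: 1705, Test: 300


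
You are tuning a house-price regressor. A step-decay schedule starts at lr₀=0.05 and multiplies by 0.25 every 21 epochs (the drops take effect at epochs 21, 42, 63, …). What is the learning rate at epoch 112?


n_drops = ⌊112/21⌋ = 5
lr = 0.05·0.25^5 = 0.05·0.0009765625 = 0.000048828125

0.000048828125


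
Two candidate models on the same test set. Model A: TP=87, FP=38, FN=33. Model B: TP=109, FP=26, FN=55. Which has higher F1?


Model A: P=87/125=0.696, R=87/120=0.725, F1=2PR/(P+R)=2TP/(2TP+FP+FN)=174/245=0.7102
Model B: P=109/135=0.8074, R=109/164=0.6646, F1=2PR/(P+R)=2TP/(2TP+FP+FN)=218/299=0.7291
0.7102 < 0.7291 → Model B

Model B


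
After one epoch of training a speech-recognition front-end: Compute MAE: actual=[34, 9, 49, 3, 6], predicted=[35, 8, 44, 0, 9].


Absolute errors: |34-35|=1, |9-8|=1, |49-44|=5, |3-0|=3, |6-9|=3
Sum = 13
MAE = 13/5 = 13/5

13/5


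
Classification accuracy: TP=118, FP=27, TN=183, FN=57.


Accuracy = (TP+TN)/(TP+TN+FP+FN)
= (118+183)/(385)
= 301/385 = 78.18%

78.18%


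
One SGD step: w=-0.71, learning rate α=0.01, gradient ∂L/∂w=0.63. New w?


w_new = w - α·∇
= -0.71 - 0.01·0.63
= -0.71 - 0.0063
= -0.7163

-0.7163


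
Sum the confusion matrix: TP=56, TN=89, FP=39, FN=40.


Total = TP + TN + FP + FN
= 56 + 89 + 39 + 40
= 224
(Predicted positive: 95, predicted negative: 129)

224


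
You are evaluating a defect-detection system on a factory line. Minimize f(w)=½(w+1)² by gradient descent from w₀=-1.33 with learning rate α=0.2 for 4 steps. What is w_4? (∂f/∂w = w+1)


step 1: grad = -1.33+1 = -0.33; w = -1.33 - 0.2·(-0.33) = -1.264
step 2: grad = -1.264+1 = -0.264; w = -1.264 - 0.2·(-0.264) = -1.2112
step 3: grad = -1.2112+1 = -0.2112; w = -1.2112 - 0.2·(-0.2112) = -1.16896
step 4: grad = -1.16896+1 = -0.16896; w = -1.16896 - 0.2·(-0.16896) = -1.135168

-1.135168


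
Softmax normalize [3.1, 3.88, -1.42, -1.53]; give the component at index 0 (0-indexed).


Exponentials: e^3.1=22.198, e^3.88=48.4242, e^-1.42=0.2417, e^-1.53=0.2165
Sum = 71.0804
Softmax = [0.3123, 0.6813, 0.0034, 0.003]
p[0] = 22.198/71.0804 = 0.3123

0.3123


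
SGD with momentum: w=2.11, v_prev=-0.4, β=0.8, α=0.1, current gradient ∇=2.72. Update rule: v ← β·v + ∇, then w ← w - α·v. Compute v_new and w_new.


v_new = 0.8·-0.4 + 2.72 = -0.32 + 2.72 = 2.4
w_new = 2.11 - 0.1·2.4 = 2.11 - 0.24 = 1.87

v_new=2.4, w_new=1.87


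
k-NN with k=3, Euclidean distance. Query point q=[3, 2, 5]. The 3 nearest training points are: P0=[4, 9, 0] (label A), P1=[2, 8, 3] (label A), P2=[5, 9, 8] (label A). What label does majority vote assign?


d(q,P0) = 8.6603  (label A)
d(q,P1) = 6.4031  (label A)
d(q,P2) = 7.874  (label A)
Votes: A=3, B=0
Majority → A

A


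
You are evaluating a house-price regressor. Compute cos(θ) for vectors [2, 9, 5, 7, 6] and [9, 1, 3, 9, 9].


A·B = 2·9 + 9·1 + 5·3 + 7·9 + 6·9 = 159
‖A‖ = √195 = 13.9642, ‖B‖ = √253 = 15.906
cos = 159/(√195·√253) = 159/√49335 = 0.7158

0.7158


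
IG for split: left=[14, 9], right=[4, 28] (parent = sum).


Parent = [18, 37], H_parent = 0.9121
H_left = 0.9656 (n=23), H_right = 0.5436 (n=32)
H_children = (23/55)·0.9656 + (32/55)·0.5436 = 0.7201
IG = 0.9121 - 0.7201 = 0.192

0.192


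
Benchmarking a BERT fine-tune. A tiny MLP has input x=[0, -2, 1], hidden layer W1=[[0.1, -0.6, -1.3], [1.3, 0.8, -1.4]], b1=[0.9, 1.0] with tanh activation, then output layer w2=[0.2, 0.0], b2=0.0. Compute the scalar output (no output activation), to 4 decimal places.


z1[0] = (0.1)·(0) + (-0.6)·(-2) + (-1.3)·(1) + 0.9 = 0.8
z1[1] = (1.3)·(0) + (0.8)·(-2) + (-1.4)·(1) + 1.0 = -2.0
h = tanh(z1) = [0.664, -0.964]
output = (0.2)·(0.664) + (0.0)·(-0.964) + 0.0 = 0.1328

0.1328


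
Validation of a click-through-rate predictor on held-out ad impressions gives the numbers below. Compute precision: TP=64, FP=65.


Precision = TP/(TP+FP)
= 64/(64+65)
= 64/129 = 49.61%

49.61%


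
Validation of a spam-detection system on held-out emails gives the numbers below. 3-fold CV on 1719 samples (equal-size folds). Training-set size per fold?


Fold size = 1719/3 = 573
Training per fold = 1719 - 573 = 1146

1146


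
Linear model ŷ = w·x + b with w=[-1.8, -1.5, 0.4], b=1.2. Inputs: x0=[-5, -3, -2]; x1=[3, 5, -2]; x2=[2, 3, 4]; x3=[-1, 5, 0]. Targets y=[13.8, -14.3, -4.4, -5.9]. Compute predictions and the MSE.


ŷ0 = (-1.8)·(-5) + (-1.5)·(-3) + (0.4)·(-2) + 1.2 = 13.9
ŷ1 = (-1.8)·(3) + (-1.5)·(5) + (0.4)·(-2) + 1.2 = -12.5
ŷ2 = (-1.8)·(2) + (-1.5)·(3) + (0.4)·(4) + 1.2 = -5.3
ŷ3 = (-1.8)·(-1) + (-1.5)·(5) + (0.4)·(0) + 1.2 = -4.5
errors² = [0.01, 3.24, 0.81, 1.96]
MSE = 6.0200/4 = 1.505

1.505


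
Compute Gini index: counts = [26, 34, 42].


Probabilities: [26/102, 34/102, 42/102] ≈ [0.2549, 0.3333, 0.4118]
Σpᵢ² = (676 + 1156 + 1764)/102² = 3596/10404
Gini = 1 - Σpᵢ² = 1 - 3596/10404 = 0.6544

0.6544


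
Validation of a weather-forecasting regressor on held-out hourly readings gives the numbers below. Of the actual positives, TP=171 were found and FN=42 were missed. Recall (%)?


Recall = TP/(TP+FN)
= 171/(171+42)
= 171/213 = 80.28%

80.28%


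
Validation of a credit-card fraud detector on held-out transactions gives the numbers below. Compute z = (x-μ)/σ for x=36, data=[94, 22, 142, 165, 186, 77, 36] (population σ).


μ = 103.1429, σ = 58.6282
z = (36 - 103.1429)/58.6282 = -1.1452

-1.1452


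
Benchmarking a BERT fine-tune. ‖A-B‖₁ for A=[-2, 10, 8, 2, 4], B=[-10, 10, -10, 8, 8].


d = |-2+ 10| + |10-10| + |8+ 10| + |2-8| + |4-8|
  = 8 + 0 + 18 + 6 + 4
  = 36

36


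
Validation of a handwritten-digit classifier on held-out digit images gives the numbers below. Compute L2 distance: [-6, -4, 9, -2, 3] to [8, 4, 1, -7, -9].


d = √((-6-8)² + (-4-4)² + (9-1)² + (-2+ 7)² + (3+ 9)²)
  = √(196 + 64 + 64 + 25 + 144)
  = √493 = 22.2036

22.2036


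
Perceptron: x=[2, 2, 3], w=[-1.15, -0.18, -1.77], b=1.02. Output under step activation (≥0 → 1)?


z = (2)·(-1.15) + (2)·(-0.18) + (3)·(-1.77) + 1.02
  = -6.95
step(z) = 0 (z<0)

0


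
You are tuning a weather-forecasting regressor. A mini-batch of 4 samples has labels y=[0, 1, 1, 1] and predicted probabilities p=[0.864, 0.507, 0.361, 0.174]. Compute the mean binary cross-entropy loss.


L[0] = -ln(1-0.864) = -ln(0.136) = 1.9951
L[1] = -ln(0.507) = 0.6792
L[2] = -ln(0.361) = 1.0189
L[3] = -ln(0.174) = 1.7487
mean = (1.9951 + 0.6792 + 1.0189 + 1.7487)/4 = 1.3605

1.3605


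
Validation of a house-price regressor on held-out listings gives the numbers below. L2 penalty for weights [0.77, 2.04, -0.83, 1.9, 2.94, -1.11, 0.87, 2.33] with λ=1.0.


‖w‖₂² = (0.77)² + (2.04)² + (-0.83)² + (1.9)² + (2.94)² + (-1.11)² + (0.87)² + (2.33)²
     = 0.5929 + 4.1616 + 0.6889 + 3.61 + 8.6436 + 1.2321 + 0.7569 + 5.4289
     = 25.1149
λ·‖w‖₂² = 1.0·25.1149 = 25.1149

25.1149


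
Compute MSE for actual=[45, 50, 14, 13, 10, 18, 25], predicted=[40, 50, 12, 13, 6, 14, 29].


Squared errors: (45-40)²=25, (50-50)²=0, (14-12)²=4, (13-13)²=0, (10-6)²=16, (18-14)²=16, (25-29)²=16
Sum = 77
MSE = 77/7 = 11

11


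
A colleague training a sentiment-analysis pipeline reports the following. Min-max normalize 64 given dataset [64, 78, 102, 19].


min=19, max=102
(64-19)/(102-19) = 45/83 = 0.5422

0.5422


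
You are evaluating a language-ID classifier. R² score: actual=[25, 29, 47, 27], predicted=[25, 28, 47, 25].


ȳ = 32
SS_res = Σ(y-ŷ)² = 5
SS_tot = Σ(y-ȳ)² = 308
R² = 1 - SS_res/SS_tot = 1 - 0.0162 = 0.9838

0.9838


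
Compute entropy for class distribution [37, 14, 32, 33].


Probabilities: [37/116, 14/116, 32/116, 33/116] ≈ [0.319, 0.1207, 0.2759, 0.2845]
H = -((37/116)·log₂(37/116) + (14/116)·log₂(14/116) + (32/116)·log₂(32/116) + (33/116)·log₂(33/116))
  = 1.9225 bits

1.9225 bits


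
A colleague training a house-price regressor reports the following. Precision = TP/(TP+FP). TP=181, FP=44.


Precision = TP/(TP+FP)
= 181/(181+44)
= 181/225 = 80.44%

80.44%


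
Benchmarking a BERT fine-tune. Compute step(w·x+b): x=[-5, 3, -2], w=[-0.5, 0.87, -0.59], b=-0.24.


z = (-5)·(-0.5) + (3)·(0.87) + (-2)·(-0.59) - 0.24
  = 6.05
step(z) = 1 (z≥0)

1


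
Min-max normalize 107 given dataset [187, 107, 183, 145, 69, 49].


min=49, max=187
(107-49)/(187-49) = 58/138 = 0.4203

0.4203


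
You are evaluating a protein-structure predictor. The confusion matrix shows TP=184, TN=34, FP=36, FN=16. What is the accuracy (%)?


Accuracy = (TP+TN)/(TP+TN+FP+FN)
= (184+34)/(270)
= 218/270 = 80.74%

80.74%


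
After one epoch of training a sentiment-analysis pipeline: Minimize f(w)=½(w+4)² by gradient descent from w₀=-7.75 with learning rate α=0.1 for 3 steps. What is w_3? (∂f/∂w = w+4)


step 1: grad = -7.75+4 = -3.75; w = -7.75 - 0.1·(-3.75) = -7.375
step 2: grad = -7.375+4 = -3.375; w = -7.375 - 0.1·(-3.375) = -7.0375
step 3: grad = -7.0375+4 = -3.0375; w = -7.0375 - 0.1·(-3.0375) = -6.73375

-6.73375


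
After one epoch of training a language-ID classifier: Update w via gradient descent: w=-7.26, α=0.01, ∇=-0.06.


w_new = w - α·∇
= -7.26 - 0.01·-0.06
= -7.26 + 0.0006
= -7.2594

-7.2594


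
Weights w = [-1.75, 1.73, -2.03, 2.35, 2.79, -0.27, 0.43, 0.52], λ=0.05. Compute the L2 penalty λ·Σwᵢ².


‖w‖₂² = (-1.75)² + (1.73)² + (-2.03)² + (2.35)² + (2.79)² + (-0.27)² + (0.43)² + (0.52)²
     = 3.0625 + 2.9929 + 4.1209 + 5.5225 + 7.7841 + 0.0729 + 0.1849 + 0.2704
     = 24.0111
λ·‖w‖₂² = 0.05·24.0111 = 1.200555

1.200555


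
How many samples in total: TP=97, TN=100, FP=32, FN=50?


Total = TP + TN + FP + FN
= 97 + 100 + 32 + 50
= 279
(Predicted positive: 129, predicted negative: 150)

279


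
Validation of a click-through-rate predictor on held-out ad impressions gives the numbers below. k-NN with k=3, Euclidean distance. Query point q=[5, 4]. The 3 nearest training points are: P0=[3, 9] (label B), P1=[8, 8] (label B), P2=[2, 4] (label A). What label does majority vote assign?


d(q,P0) = 5.3852  (label B)
d(q,P1) = 5.0  (label B)
d(q,P2) = 3.0  (label A)
Votes: A=1, B=2
Majority → B

B


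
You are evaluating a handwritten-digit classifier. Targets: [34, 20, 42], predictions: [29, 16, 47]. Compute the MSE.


Squared errors: (34-29)²=25, (20-16)²=16, (42-47)²=25
Sum = 66
MSE = 66/3 = 22

22


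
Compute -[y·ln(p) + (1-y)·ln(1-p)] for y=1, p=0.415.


BCE = -[y·ln(p) + (1-y)·ln(1-p)]
= -1·ln(0.415) - 0
= -ln(0.415) = 0.8795

0.8795


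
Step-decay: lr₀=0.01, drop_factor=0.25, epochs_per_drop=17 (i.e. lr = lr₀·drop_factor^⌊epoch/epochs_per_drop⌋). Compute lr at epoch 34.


n_drops = ⌊34/17⌋ = 2
lr = 0.01·0.25^2 = 0.01·0.0625 = 0.000625

0.000625


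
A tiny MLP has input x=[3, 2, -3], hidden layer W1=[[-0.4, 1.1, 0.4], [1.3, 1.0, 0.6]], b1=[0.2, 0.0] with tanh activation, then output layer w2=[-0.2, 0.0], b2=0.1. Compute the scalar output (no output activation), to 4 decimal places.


z1[0] = (-0.4)·(3) + (1.1)·(2) + (0.4)·(-3) + 0.2 = 0.0
z1[1] = (1.3)·(3) + (1.0)·(2) + (0.6)·(-3) + 0.0 = 4.1
h = tanh(z1) = [0.0, 0.9995]
output = (-0.2)·(0.0) + (0.0)·(0.9995) + 0.1 = 0.1

0.1


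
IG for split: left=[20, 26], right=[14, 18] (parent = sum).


Parent = [34, 44], H_parent = 0.9881
H_left = 0.9877 (n=46), H_right = 0.9887 (n=32)
H_children = (46/78)·0.9877 + (32/78)·0.9887 = 0.9881
IG = 0.9881 - 0.9881 = 0.0

0.0


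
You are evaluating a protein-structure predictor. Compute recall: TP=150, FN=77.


Recall = TP/(TP+FN)
= 150/(150+77)
= 150/227 = 66.08%

66.08%


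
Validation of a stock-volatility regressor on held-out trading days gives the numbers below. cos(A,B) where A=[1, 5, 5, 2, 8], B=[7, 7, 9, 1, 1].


A·B = 1·7 + 5·7 + 5·9 + 2·1 + 8·1 = 97
‖A‖ = √119 = 10.9087, ‖B‖ = √181 = 13.4536
cos = 97/(√119·√181) = 97/√21539 = 0.6609

0.6609
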